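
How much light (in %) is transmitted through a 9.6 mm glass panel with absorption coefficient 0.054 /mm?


Beer-Lambert law: T = exp(-alpha * thickness)
  exponent = -0.054 * 9.6 = -0.5184
  T = exp(-0.5184) = 0.5955
  Percentage = 0.5955 * 100 = 59.55%

59.55%


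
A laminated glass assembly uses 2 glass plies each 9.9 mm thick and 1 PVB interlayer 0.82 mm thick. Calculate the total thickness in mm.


Total thickness = glass contribution + PVB contribution
  Glass: 2 * 9.9 = 19.8 mm
  PVB: 1 * 0.82 = 0.82 mm
  Total = 19.8 + 0.82 = 20.62 mm

20.62 mm


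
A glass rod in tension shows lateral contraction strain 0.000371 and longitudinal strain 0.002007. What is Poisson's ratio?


Poisson's ratio: nu = lateral strain / axial strain
  nu = 0.000371 / 0.002007 = 0.1849

0.1849


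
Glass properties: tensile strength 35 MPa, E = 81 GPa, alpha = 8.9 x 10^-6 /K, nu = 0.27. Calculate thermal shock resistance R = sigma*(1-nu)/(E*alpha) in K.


Thermal shock resistance: R = sigma * (1 - nu) / (E * alpha)
  Numerator = 35 * (1 - 0.27) = 25.55
  Denominator = 81 * 1000 * (8.9 x 10^-6) = 0.7209
  R = 25.55 / 0.7209 = 35.4 K

35.4 K


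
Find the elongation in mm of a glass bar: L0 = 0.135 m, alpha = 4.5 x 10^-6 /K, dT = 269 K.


Thermal expansion formula: dL = alpha * L0 * dT
  dL = (4.5 x 10^-6) * 0.135 * 269 = 0.00016342 m
Convert to mm: 0.00016342 * 1000 = 0.1634 mm

0.1634 mm


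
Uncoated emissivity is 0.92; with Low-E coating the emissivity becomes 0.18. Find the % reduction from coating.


Percentage reduction = (1 - coated/uncoated) * 100
  Ratio = 0.18 / 0.92 = 0.1957
  Reduction = (1 - 0.1957) * 100 = 80.4%

80.4%


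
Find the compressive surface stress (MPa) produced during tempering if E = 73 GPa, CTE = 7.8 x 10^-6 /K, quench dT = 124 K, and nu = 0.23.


Tempering stress: sigma = E * alpha * dT / (1 - nu)
  E (MPa) = 73 * 1000 = 73000
  Numerator = 73000 * (7.8 x 10^-6) * 124 = 70.6056
  Denominator = 1 - 0.23 = 0.77
  sigma = 70.6056 / 0.77 = 91.7 MPa

91.7 MPa


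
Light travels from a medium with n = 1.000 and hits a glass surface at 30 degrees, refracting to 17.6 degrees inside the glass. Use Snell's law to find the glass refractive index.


Apply Snell's law: n1 * sin(theta1) = n2 * sin(theta2)
  n2 = n1 * sin(theta1) / sin(theta2)
  sin(30) = 0.5
  sin(17.6) = 0.30237
  n2 = 1.000 * 0.5 / 0.30237 = 1.6536

1.6536


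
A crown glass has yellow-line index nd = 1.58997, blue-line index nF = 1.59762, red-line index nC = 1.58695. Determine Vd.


Abbe number formula: Vd = (nd - 1) / (nF - nC)
  nd - 1 = 1.58997 - 1 = 0.58997
  nF - nC = 1.59762 - 1.58695 = 0.01067
  Vd = 0.58997 / 0.01067 = 55.29

55.29


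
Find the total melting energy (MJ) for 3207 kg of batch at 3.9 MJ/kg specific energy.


Total energy = mass * specific energy
  E = 3207 * 3.9 = 12507.3 MJ

12507.3 MJ


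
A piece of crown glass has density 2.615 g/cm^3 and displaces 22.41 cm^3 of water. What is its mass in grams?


Rearrange rho = m / V:
  m = rho * V
  m = 2.615 * 22.41 = 58.602 g

58.602 g


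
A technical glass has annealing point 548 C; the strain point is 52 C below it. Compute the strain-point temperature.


Strain point = annealing point - difference:
  T_strain = 548 - 52 = 496 C

496 C


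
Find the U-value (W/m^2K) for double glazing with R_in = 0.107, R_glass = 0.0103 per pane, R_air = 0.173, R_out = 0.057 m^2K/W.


Total thermal resistance (series):
  R_total = R_in + R_glass + R_air + R_glass + R_out
  R_total = 0.107 + 0.0103 + 0.173 + 0.0103 + 0.057 = 0.3576 m^2K/W
U-value = 1 / R_total = 1 / 0.3576 = 2.796 W/m^2K

2.796 W/m^2K


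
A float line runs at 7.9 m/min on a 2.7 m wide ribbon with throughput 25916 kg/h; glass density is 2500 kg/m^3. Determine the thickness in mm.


Ribbon cross-section from mass balance:
  Volume rate = throughput / density = 25916 / 2500 = 10.3664 m^3/h
  thickness = volume rate / (speed * 60 * width), i.e.
  thickness = throughput / (60 * speed * width * density) * 1000
  thickness = 25916 / (60 * 7.9 * 2.7 * 2500) * 1000 = 8.1 mm

8.1 mm


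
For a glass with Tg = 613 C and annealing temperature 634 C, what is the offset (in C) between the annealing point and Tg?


Offset = T_anneal - Tg:
  offset = 634 - 613 = 21 C

21 C


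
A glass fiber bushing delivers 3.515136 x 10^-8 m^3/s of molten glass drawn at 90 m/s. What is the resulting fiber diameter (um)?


Cross-sectional area from continuity:
  A = Q / v = 3.515136 x 10^-8 / 90 = 3.905707 x 10^-10 m^2
Diameter from circular cross-section:
  d = sqrt(4A / pi) * 10^6 (m -> um)
  d = sqrt(4 * 3.905707 x 10^-10 / pi) * 10^6 = 22.3 um

22.3 um


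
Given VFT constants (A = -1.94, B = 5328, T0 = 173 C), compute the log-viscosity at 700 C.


VFT equation: log(eta) = A + B / (T - T0)
  T - T0 = 700 - 173 = 527
  B / (T - T0) = 5328 / 527 = 10.11
  log(eta) = -1.94 + 10.11 = 8.17

8.17


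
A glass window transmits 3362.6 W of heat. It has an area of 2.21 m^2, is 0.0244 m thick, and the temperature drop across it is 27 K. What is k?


Fourier's law rearranged: k = Q * t / (A * dT)
  Numerator = 3362.6 * 0.0244 = 82.04744
  Denominator = 2.21 * 27 = 59.67
  k = 82.04744 / 59.67 = 1.375 W/mK

1.375 W/mK


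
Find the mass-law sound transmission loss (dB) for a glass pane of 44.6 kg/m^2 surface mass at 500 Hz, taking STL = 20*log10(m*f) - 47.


Mass law: STL = 20 * log10(m * f) - 47
  m * f = 44.6 * 500 = 22300
  log10(22300) = 4.3483
  STL = 20 * 4.3483 - 47 = 86.966 - 47 = 40.0 dB

40.0 dB


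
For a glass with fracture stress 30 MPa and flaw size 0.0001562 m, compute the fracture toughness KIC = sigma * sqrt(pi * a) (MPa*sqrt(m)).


Fracture toughness: KIC = sigma * sqrt(pi * a)
  pi * a = pi * 0.0001562 = 0.000490717
  sqrt(pi * a) = 0.022152
  KIC = 30 * 0.022152 = 0.665 MPa*sqrt(m)

0.665 MPa*sqrt(m)


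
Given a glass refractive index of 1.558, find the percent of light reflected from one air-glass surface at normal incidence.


Fresnel reflectance at normal incidence:
  R = ((n - 1)/(n + 1))^2
  (n - 1)/(n + 1) = (1.558 - 1)/(1.558 + 1) = 0.218139
  R = 0.218139^2 = 0.0475846
  R(%) = 0.0475846 * 100 = 4.758%

4.758%


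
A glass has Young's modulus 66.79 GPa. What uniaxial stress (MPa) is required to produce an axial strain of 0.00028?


Rearrange E = sigma / epsilon:
  sigma = E * epsilon
  E (MPa) = 66.79 * 1000 = 66790
  sigma = 66790 * 0.00028 = 18.7 MPa

18.7 MPa


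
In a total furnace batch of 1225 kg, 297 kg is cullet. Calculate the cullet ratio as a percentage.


Cullet ratio = (cullet mass / total batch mass) * 100
  Ratio = 297 / 1225 * 100 = 24.24%

24.24%


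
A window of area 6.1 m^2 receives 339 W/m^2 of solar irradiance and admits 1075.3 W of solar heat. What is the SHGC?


Rearrange Q = Area * SHGC * Irradiance:
  SHGC = Q / (Area * Irradiance)
  SHGC = 1075.3 / (6.1 * 339) = 0.52

0.52


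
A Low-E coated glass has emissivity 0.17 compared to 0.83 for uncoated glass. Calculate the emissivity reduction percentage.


Percentage reduction = (1 - coated/uncoated) * 100
  Ratio = 0.17 / 0.83 = 0.2048
  Reduction = (1 - 0.2048) * 100 = 79.5%

79.5%


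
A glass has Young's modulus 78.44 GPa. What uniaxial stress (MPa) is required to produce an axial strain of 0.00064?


Rearrange E = sigma / epsilon:
  sigma = E * epsilon
  E (MPa) = 78.44 * 1000 = 78440
  sigma = 78440 * 0.00064 = 50.2 MPa

50.2 MPa


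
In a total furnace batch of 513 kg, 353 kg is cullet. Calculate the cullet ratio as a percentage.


Cullet ratio = (cullet mass / total batch mass) * 100
  Ratio = 353 / 513 * 100 = 68.81%

68.81%


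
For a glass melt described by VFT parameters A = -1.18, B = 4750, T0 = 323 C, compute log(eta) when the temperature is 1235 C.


VFT equation: log(eta) = A + B / (T - T0)
  T - T0 = 1235 - 323 = 912
  B / (T - T0) = 4750 / 912 = 5.208
  log(eta) = -1.18 + 5.208 = 4.028

4.028


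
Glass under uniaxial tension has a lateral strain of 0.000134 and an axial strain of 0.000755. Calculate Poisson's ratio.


Poisson's ratio: nu = lateral strain / axial strain
  nu = 0.000134 / 0.000755 = 0.1775

0.1775


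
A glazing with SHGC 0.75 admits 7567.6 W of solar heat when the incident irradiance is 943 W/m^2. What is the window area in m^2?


Rearrange Q = Area * SHGC * Irradiance:
  Area = Q / (SHGC * Irradiance)
  Area = 7567.6 / (0.75 * 943) = 10.7 m^2

10.7 m^2


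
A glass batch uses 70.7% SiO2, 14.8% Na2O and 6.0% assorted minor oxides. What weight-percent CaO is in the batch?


Pieces sum to 100%:
  CaO = 100 - (SiO2 + Na2O + others)
  CaO = 100 - (70.7 + 14.8 + 6.0) = 8.5%

8.5%


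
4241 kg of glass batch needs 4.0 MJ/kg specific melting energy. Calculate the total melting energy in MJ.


Total energy = mass * specific energy
  E = 4241 * 4.0 = 16964 MJ

16964 MJ


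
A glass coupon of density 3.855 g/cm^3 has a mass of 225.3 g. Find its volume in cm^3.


Rearrange rho = m / V:
  V = m / rho
  V = 225.3 / 3.855 = 58.444 cm^3

58.444 cm^3


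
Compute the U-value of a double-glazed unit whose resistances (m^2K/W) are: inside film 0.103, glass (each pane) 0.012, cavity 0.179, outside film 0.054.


Total thermal resistance (series):
  R_total = R_in + R_glass + R_air + R_glass + R_out
  R_total = 0.103 + 0.012 + 0.179 + 0.012 + 0.054 = 0.36 m^2K/W
U-value = 1 / R_total = 1 / 0.36 = 2.778 W/m^2K

2.778 W/m^2K


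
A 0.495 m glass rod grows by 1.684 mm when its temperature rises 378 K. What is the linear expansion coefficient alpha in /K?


Rearrange dL = alpha * L0 * dT for alpha:
  alpha = dL / (L0 * dT)
  alpha = (1.684 / 1000) / (0.495 * 378) = 0.000009 /K = 9 x 10^-6 /K

9 x 10^-6 /K


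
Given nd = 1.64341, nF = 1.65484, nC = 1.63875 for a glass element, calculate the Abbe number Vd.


Abbe number formula: Vd = (nd - 1) / (nF - nC)
  nd - 1 = 1.64341 - 1 = 0.64341
  nF - nC = 1.65484 - 1.63875 = 0.01609
  Vd = 0.64341 / 0.01609 = 39.99

39.99


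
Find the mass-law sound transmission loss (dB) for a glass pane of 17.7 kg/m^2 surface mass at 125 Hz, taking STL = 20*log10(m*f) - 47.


Mass law: STL = 20 * log10(m * f) - 47
  m * f = 17.7 * 125 = 2212.5
  log10(2212.5) = 3.34488
  STL = 20 * 3.34488 - 47 = 66.8976 - 47 = 19.9 dB

19.9 dB


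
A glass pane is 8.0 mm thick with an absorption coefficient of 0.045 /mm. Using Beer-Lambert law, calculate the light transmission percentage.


Beer-Lambert law: T = exp(-alpha * thickness)
  exponent = -0.045 * 8.0 = -0.36
  T = exp(-0.36) = 0.6977
  Percentage = 0.6977 * 100 = 69.77%

69.77%


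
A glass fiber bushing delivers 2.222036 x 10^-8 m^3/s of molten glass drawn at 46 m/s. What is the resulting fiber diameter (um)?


Cross-sectional area from continuity:
  A = Q / v = 2.222036 x 10^-8 / 46 = 4.830513 x 10^-10 m^2
Diameter from circular cross-section:
  d = sqrt(4A / pi) * 10^6 (m -> um)
  d = sqrt(4 * 4.830513 x 10^-10 / pi) * 10^6 = 24.8 um

24.8 um


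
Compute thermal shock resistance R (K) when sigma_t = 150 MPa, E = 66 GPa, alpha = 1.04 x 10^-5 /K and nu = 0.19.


Thermal shock resistance: R = sigma * (1 - nu) / (E * alpha)
  Numerator = 150 * (1 - 0.19) = 121.5
  Denominator = 66 * 1000 * (1.04 x 10^-5) = 0.6864
  R = 121.5 / 0.6864 = 177.0 K

177.0 K


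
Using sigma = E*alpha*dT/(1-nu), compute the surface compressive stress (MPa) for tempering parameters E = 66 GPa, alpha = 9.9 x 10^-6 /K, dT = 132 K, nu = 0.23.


Tempering stress: sigma = E * alpha * dT / (1 - nu)
  E (MPa) = 66 * 1000 = 66000
  Numerator = 66000 * (9.9 x 10^-6) * 132 = 86.2488
  Denominator = 1 - 0.23 = 0.77
  sigma = 86.2488 / 0.77 = 112.0 MPa

112.0 MPa


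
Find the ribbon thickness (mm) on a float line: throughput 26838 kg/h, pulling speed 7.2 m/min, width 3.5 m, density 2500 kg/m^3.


Ribbon cross-section from mass balance:
  Volume rate = throughput / density = 26838 / 2500 = 10.7352 m^3/h
  thickness = volume rate / (speed * 60 * width), i.e.
  thickness = throughput / (60 * speed * width * density) * 1000
  thickness = 26838 / (60 * 7.2 * 3.5 * 2500) * 1000 = 7.1 mm

7.1 mm


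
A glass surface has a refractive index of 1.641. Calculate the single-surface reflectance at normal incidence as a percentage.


Fresnel reflectance at normal incidence:
  R = ((n - 1)/(n + 1))^2
  (n - 1)/(n + 1) = (1.641 - 1)/(1.641 + 1) = 0.242711
  R = 0.242711^2 = 0.0589086
  R(%) = 0.0589086 * 100 = 5.891%

5.891%


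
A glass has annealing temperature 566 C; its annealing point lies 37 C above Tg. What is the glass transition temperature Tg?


Rearrange T_anneal = Tg + offset for Tg:
  Tg = T_anneal - offset = 566 - 37 = 529 C

529 C


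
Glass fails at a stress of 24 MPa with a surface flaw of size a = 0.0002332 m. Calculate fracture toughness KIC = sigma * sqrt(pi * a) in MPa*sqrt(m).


Fracture toughness: KIC = sigma * sqrt(pi * a)
  pi * a = pi * 0.0002332 = 0.000732619
  sqrt(pi * a) = 0.027067
  KIC = 24 * 0.027067 = 0.65 MPa*sqrt(m)

0.65 MPa*sqrt(m)


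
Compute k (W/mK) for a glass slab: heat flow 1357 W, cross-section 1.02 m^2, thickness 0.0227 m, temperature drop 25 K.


Fourier's law rearranged: k = Q * t / (A * dT)
  Numerator = 1357 * 0.0227 = 30.8039
  Denominator = 1.02 * 25 = 25.5
  k = 30.8039 / 25.5 = 1.208 W/mK

1.208 W/mK


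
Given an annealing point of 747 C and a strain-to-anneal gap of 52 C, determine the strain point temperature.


Strain point = annealing point - difference:
  T_strain = 747 - 52 = 695 C

695 C


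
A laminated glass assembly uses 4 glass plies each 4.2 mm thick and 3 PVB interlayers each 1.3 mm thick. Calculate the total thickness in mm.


Total thickness = glass contribution + PVB contribution
  Glass: 4 * 4.2 = 16.8 mm
  PVB: 3 * 1.3 = 3.9 mm
  Total = 16.8 + 3.9 = 20.7 mm

20.7 mm


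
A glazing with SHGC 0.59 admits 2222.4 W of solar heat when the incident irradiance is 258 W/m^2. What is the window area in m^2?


Rearrange Q = Area * SHGC * Irradiance:
  Area = Q / (SHGC * Irradiance)
  Area = 2222.4 / (0.59 * 258) = 14.6 m^2

14.6 m^2


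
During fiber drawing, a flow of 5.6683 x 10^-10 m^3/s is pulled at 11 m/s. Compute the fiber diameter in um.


Cross-sectional area from continuity:
  A = Q / v = 5.6683 x 10^-10 / 11 = 5.153 x 10^-11 m^2
Diameter from circular cross-section:
  d = sqrt(4A / pi) * 10^6 (m -> um)
  d = sqrt(4 * 5.153 x 10^-11 / pi) * 10^6 = 8.1 um

8.1 um


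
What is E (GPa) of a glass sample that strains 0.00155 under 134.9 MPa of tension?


Young's modulus: E = stress / strain
  E = 134.9 MPa / 0.00155 = 87032.26 MPa
Convert to GPa: 87032.26 / 1000 = 87.03 GPa

87.03 GPa


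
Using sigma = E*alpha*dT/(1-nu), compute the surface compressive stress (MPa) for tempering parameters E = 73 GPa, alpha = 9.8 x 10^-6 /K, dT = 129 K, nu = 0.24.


Tempering stress: sigma = E * alpha * dT / (1 - nu)
  E (MPa) = 73 * 1000 = 73000
  Numerator = 73000 * (9.8 x 10^-6) * 129 = 92.2866
  Denominator = 1 - 0.24 = 0.76
  sigma = 92.2866 / 0.76 = 121.4 MPa

121.4 MPa


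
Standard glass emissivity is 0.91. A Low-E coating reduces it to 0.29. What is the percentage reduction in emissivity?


Percentage reduction = (1 - coated/uncoated) * 100
  Ratio = 0.29 / 0.91 = 0.3187
  Reduction = (1 - 0.3187) * 100 = 68.1%

68.1%


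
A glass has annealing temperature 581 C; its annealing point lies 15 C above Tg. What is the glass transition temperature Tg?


Rearrange T_anneal = Tg + offset for Tg:
  Tg = T_anneal - offset = 581 - 15 = 566 C

566 C


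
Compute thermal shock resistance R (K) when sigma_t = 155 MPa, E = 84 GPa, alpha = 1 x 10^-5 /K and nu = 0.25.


Thermal shock resistance: R = sigma * (1 - nu) / (E * alpha)
  Numerator = 155 * (1 - 0.25) = 116.25
  Denominator = 84 * 1000 * (1 x 10^-5) = 0.84
  R = 116.25 / 0.84 = 138.4 K

138.4 K


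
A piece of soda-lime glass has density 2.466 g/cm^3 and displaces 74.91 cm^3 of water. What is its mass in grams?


Rearrange rho = m / V:
  m = rho * V
  m = 2.466 * 74.91 = 184.728 g

184.728 g


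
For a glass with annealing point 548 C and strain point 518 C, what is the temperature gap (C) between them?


Gap = T_anneal - T_strain:
  gap = 548 - 518 = 30 C

30 C


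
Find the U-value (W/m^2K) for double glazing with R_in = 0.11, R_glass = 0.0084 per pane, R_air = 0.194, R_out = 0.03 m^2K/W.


Total thermal resistance (series):
  R_total = R_in + R_glass + R_air + R_glass + R_out
  R_total = 0.11 + 0.0084 + 0.194 + 0.0084 + 0.03 = 0.3508 m^2K/W
U-value = 1 / R_total = 1 / 0.3508 = 2.851 W/m^2K

2.851 W/m^2K


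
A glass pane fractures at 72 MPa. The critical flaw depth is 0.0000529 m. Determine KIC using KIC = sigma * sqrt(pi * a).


Fracture toughness: KIC = sigma * sqrt(pi * a)
  pi * a = pi * 0.0000529 = 0.00016619
  sqrt(pi * a) = 0.012891
  KIC = 72 * 0.012891 = 0.928 MPa*sqrt(m)

0.928 MPa*sqrt(m)


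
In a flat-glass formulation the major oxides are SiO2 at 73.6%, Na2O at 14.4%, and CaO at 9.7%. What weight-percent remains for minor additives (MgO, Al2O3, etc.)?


Sum the three major oxides:
  SiO2 + Na2O + CaO = 73.6 + 14.4 + 9.7 = 97.7%
Subtract from 100%:
  Others = 100 - 97.7 = 2.3%

2.3%


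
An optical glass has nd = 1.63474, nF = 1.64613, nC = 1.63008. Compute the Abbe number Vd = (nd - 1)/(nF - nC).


Abbe number formula: Vd = (nd - 1) / (nF - nC)
  nd - 1 = 1.63474 - 1 = 0.63474
  nF - nC = 1.64613 - 1.63008 = 0.01605
  Vd = 0.63474 / 0.01605 = 39.55

39.55


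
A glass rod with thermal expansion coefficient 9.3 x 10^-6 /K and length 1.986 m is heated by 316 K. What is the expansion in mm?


Thermal expansion formula: dL = alpha * L0 * dT
  dL = (9.3 x 10^-6) * 1.986 * 316 = 0.00583646 m
Convert to mm: 0.00583646 * 1000 = 5.8365 mm

5.8365 mm


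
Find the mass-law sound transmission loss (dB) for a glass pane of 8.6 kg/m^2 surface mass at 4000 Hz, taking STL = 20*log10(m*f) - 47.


Mass law: STL = 20 * log10(m * f) - 47
  m * f = 8.6 * 4000 = 34400
  log10(34400) = 4.53656
  STL = 20 * 4.53656 - 47 = 90.7312 - 47 = 43.7 dB

43.7 dB


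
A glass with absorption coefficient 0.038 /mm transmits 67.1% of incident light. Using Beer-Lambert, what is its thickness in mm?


Rearrange T = exp(-alpha * thickness):
  thickness = -ln(T) / alpha
  T = 67.1/100 = 0.671
  ln(T) = -0.39899
  -ln(T) = 0.39899
  thickness = 0.39899 / 0.038 = 10.5 mm

10.5 mm


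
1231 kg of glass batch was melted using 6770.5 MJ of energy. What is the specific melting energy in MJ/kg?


Rearrange E = m * s for s:
  s = E / m
  s = 6770.5 / 1231 = 5.5 MJ/kg

5.5 MJ/kg


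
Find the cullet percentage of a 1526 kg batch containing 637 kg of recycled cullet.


Cullet ratio = (cullet mass / total batch mass) * 100
  Ratio = 637 / 1526 * 100 = 41.74%

41.74%


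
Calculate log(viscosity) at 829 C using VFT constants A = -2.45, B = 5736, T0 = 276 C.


VFT equation: log(eta) = A + B / (T - T0)
  T - T0 = 829 - 276 = 553
  B / (T - T0) = 5736 / 553 = 10.373
  log(eta) = -2.45 + 10.373 = 7.923

7.923


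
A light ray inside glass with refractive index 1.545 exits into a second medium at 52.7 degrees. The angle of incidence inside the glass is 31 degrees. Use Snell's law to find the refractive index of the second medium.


Apply Snell's law: n1 * sin(theta1) = n2 * sin(theta2)
  n2 = n1 * sin(theta1) / sin(theta2)
  sin(31) = 0.515038
  sin(52.7) = 0.795473
  n2 = 1.545 * 0.515038 / 0.795473 = 1.0003

1.0003


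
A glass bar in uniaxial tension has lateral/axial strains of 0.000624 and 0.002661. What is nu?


Poisson's ratio: nu = lateral strain / axial strain
  nu = 0.000624 / 0.002661 = 0.2345

0.2345


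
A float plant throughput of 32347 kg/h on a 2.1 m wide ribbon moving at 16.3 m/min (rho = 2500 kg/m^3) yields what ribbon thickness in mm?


Ribbon cross-section from mass balance:
  Volume rate = throughput / density = 32347 / 2500 = 12.9388 m^3/h
  thickness = volume rate / (speed * 60 * width), i.e.
  thickness = throughput / (60 * speed * width * density) * 1000
  thickness = 32347 / (60 * 16.3 * 2.1 * 2500) * 1000 = 6.3 mm

6.3 mm


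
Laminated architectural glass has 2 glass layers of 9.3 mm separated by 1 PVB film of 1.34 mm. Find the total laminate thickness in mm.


Total thickness = glass contribution + PVB contribution
  Glass: 2 * 9.3 = 18.6 mm
  PVB: 1 * 1.34 = 1.34 mm
  Total = 18.6 + 1.34 = 19.94 mm

19.94 mm


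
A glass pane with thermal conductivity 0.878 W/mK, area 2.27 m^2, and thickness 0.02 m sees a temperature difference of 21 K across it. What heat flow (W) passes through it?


Fourier's law: Q = k * A * dT / t
  Q = 0.878 * 2.27 * 21 / 0.02
  Q = 41.85426 / 0.02 = 2092.7 W

2092.7 W


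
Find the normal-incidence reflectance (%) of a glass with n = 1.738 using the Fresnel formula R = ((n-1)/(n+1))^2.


Fresnel reflectance at normal incidence:
  R = ((n - 1)/(n + 1))^2
  (n - 1)/(n + 1) = (1.738 - 1)/(1.738 + 1) = 0.26954
  R = 0.26954^2 = 0.0726518
  R(%) = 0.0726518 * 100 = 7.265%

7.265%


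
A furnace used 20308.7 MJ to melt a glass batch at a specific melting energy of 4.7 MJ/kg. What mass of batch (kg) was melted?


Rearrange E = m * s for m:
  m = E / s
  m = 20308.7 / 4.7 = 4321.0 kg

4321.0 kg


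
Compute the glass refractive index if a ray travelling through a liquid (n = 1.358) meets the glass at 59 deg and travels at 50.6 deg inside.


Apply Snell's law: n1 * sin(theta1) = n2 * sin(theta2)
  n2 = n1 * sin(theta1) / sin(theta2)
  sin(59) = 0.857167
  sin(50.6) = 0.772734
  n2 = 1.358 * 0.857167 / 0.772734 = 1.5064

1.5064


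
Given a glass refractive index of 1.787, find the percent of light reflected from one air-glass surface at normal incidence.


Fresnel reflectance at normal incidence:
  R = ((n - 1)/(n + 1))^2
  (n - 1)/(n + 1) = (1.787 - 1)/(1.787 + 1) = 0.282382
  R = 0.282382^2 = 0.0797396
  R(%) = 0.0797396 * 100 = 7.974%

7.974%


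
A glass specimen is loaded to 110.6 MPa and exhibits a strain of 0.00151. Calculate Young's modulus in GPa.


Young's modulus: E = stress / strain
  E = 110.6 MPa / 0.00151 = 73245.03 MPa
Convert to GPa: 73245.03 / 1000 = 73.25 GPa

73.25 GPa


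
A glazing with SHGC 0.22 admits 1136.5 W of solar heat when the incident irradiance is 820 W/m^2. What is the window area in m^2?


Rearrange Q = Area * SHGC * Irradiance:
  Area = Q / (SHGC * Irradiance)
  Area = 1136.5 / (0.22 * 820) = 6.3 m^2

6.3 m^2


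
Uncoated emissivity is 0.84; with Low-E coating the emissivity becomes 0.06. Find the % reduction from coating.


Percentage reduction = (1 - coated/uncoated) * 100
  Ratio = 0.06 / 0.84 = 0.0714
  Reduction = (1 - 0.0714) * 100 = 92.9%

92.9%


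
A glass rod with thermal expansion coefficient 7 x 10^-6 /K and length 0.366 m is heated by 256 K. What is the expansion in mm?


Thermal expansion formula: dL = alpha * L0 * dT
  dL = (7 x 10^-6) * 0.366 * 256 = 0.00065587 m
Convert to mm: 0.00065587 * 1000 = 0.6559 mm

0.6559 mm


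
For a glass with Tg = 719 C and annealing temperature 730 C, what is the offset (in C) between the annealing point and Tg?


Offset = T_anneal - Tg:
  offset = 730 - 719 = 11 C

11 C


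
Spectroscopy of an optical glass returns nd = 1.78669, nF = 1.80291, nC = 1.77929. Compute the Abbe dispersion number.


Abbe number formula: Vd = (nd - 1) / (nF - nC)
  nd - 1 = 1.78669 - 1 = 0.78669
  nF - nC = 1.80291 - 1.77929 = 0.02362
  Vd = 0.78669 / 0.02362 = 33.31

33.31


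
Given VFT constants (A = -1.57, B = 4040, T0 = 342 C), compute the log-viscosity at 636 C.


VFT equation: log(eta) = A + B / (T - T0)
  T - T0 = 636 - 342 = 294
  B / (T - T0) = 4040 / 294 = 13.741
  log(eta) = -1.57 + 13.741 = 12.171

12.171


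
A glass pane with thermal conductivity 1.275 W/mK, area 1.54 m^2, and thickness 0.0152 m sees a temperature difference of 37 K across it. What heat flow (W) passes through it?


Fourier's law: Q = k * A * dT / t
  Q = 1.275 * 1.54 * 37 / 0.0152
  Q = 72.6495 / 0.0152 = 4779.6 W

4779.6 W


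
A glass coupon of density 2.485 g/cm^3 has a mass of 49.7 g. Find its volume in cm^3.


Rearrange rho = m / V:
  V = m / rho
  V = 49.7 / 2.485 = 20.0 cm^3

20.0 cm^3


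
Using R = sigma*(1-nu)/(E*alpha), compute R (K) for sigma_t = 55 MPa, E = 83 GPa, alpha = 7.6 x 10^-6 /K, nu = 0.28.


Thermal shock resistance: R = sigma * (1 - nu) / (E * alpha)
  Numerator = 55 * (1 - 0.28) = 39.6
  Denominator = 83 * 1000 * (7.6 x 10^-6) = 0.6308
  R = 39.6 / 0.6308 = 62.8 K

62.8 K


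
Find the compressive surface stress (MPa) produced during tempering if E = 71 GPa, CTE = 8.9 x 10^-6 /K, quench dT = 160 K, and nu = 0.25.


Tempering stress: sigma = E * alpha * dT / (1 - nu)
  E (MPa) = 71 * 1000 = 71000
  Numerator = 71000 * (8.9 x 10^-6) * 160 = 101.104
  Denominator = 1 - 0.25 = 0.75
  sigma = 101.104 / 0.75 = 134.8 MPa

134.8 MPa


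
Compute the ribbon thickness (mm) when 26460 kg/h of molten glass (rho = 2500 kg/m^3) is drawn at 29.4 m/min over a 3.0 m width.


Ribbon cross-section from mass balance:
  Volume rate = throughput / density = 26460 / 2500 = 10.584 m^3/h
  thickness = volume rate / (speed * 60 * width), i.e.
  thickness = throughput / (60 * speed * width * density) * 1000
  thickness = 26460 / (60 * 29.4 * 3.0 * 2500) * 1000 = 2.0 mm

2.0 mm


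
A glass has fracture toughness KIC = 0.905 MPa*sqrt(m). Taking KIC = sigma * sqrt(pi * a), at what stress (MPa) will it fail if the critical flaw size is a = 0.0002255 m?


Rearrange KIC = sigma * sqrt(pi * a):
  sigma = KIC / sqrt(pi * a)
  sqrt(pi * 0.0002255) = 0.026616
  sigma = 0.905 / 0.026616 = 34.0 MPa

34.0 MPa


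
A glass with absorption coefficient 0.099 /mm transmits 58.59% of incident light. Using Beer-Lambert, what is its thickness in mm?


Rearrange T = exp(-alpha * thickness):
  thickness = -ln(T) / alpha
  T = 58.59/100 = 0.5859
  ln(T) = -0.53461
  -ln(T) = 0.53461
  thickness = 0.53461 / 0.099 = 5.4 mm

5.4 mm


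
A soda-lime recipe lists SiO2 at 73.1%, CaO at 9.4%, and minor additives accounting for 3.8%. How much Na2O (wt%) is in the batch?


Pieces sum to 100%:
  Na2O = 100 - (SiO2 + CaO + others)
  Na2O = 100 - (73.1 + 9.4 + 3.8) = 13.7%

13.7%


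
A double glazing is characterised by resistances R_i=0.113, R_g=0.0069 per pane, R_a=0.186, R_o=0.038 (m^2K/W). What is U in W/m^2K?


Total thermal resistance (series):
  R_total = R_in + R_glass + R_air + R_glass + R_out
  R_total = 0.113 + 0.0069 + 0.186 + 0.0069 + 0.038 = 0.3508 m^2K/W
U-value = 1 / R_total = 1 / 0.3508 = 2.851 W/m^2K

2.851 W/m^2K


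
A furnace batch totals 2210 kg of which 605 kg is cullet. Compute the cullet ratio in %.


Cullet ratio = (cullet mass / total batch mass) * 100
  Ratio = 605 / 2210 * 100 = 27.38%

27.38%


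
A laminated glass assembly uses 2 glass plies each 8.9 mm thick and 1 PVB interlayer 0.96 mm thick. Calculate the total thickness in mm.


Total thickness = glass contribution + PVB contribution
  Glass: 2 * 8.9 = 17.8 mm
  PVB: 1 * 0.96 = 0.96 mm
  Total = 17.8 + 0.96 = 18.76 mm

18.76 mm


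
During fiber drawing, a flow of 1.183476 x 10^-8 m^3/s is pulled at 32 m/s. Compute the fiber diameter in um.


Cross-sectional area from continuity:
  A = Q / v = 1.183476 x 10^-8 / 32 = 3.698362 x 10^-10 m^2
Diameter from circular cross-section:
  d = sqrt(4A / pi) * 10^6 (m -> um)
  d = sqrt(4 * 3.698362 x 10^-10 / pi) * 10^6 = 21.7 um

21.7 um


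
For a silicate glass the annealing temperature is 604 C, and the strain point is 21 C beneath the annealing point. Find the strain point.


Strain point = annealing point - difference:
  T_strain = 604 - 21 = 583 C

583 C


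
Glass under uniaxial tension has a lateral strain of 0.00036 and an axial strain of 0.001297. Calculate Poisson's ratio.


Poisson's ratio: nu = lateral strain / axial strain
  nu = 0.00036 / 0.001297 = 0.2776

0.2776


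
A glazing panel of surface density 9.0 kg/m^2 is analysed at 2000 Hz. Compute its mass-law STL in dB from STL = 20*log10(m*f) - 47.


Mass law: STL = 20 * log10(m * f) - 47
  m * f = 9.0 * 2000 = 18000
  log10(18000) = 4.25527
  STL = 20 * 4.25527 - 47 = 85.1054 - 47 = 38.1 dB

38.1 dB


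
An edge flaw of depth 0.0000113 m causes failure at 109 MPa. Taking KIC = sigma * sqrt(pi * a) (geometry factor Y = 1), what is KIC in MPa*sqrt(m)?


Fracture toughness: KIC = sigma * sqrt(pi * a)
  pi * a = pi * 0.0000113 = 0.0000355
  sqrt(pi * a) = 0.005958
  KIC = 109 * 0.005958 = 0.649 MPa*sqrt(m)

0.649 MPa*sqrt(m)


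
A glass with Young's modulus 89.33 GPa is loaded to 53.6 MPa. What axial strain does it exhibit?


Rearrange E = sigma / epsilon:
  epsilon = sigma / E
  E (MPa) = 89.33 * 1000 = 89330
  epsilon = 53.6 / 89330 = 0.0006

0.0006


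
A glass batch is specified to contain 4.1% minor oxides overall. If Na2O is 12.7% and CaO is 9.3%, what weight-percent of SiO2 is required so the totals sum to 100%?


Known pieces sum to 100%:
  SiO2 = 100 - (others + Na2O + CaO)
  SiO2 = 100 - (4.1 + 12.7 + 9.3) = 73.9%

73.9%


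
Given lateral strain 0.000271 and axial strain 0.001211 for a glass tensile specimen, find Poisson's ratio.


Poisson's ratio: nu = lateral strain / axial strain
  nu = 0.000271 / 0.001211 = 0.2238

0.2238


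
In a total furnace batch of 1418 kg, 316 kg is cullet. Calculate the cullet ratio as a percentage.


Cullet ratio = (cullet mass / total batch mass) * 100
  Ratio = 316 / 1418 * 100 = 22.28%

22.28%


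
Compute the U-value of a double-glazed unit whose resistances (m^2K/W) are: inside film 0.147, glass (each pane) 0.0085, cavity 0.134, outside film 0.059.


Total thermal resistance (series):
  R_total = R_in + R_glass + R_air + R_glass + R_out
  R_total = 0.147 + 0.0085 + 0.134 + 0.0085 + 0.059 = 0.357 m^2K/W
U-value = 1 / R_total = 1 / 0.357 = 2.801 W/m^2K

2.801 W/m^2K


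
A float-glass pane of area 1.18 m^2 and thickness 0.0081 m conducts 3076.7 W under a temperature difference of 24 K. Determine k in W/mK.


Fourier's law rearranged: k = Q * t / (A * dT)
  Numerator = 3076.7 * 0.0081 = 24.92127
  Denominator = 1.18 * 24 = 28.32
  k = 24.92127 / 28.32 = 0.88 W/mK

0.88 W/mK


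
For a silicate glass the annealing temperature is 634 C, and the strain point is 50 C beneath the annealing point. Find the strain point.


Strain point = annealing point - difference:
  T_strain = 634 - 50 = 584 C

584 C


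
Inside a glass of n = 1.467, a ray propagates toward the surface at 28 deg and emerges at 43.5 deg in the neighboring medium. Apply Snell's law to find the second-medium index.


Apply Snell's law: n1 * sin(theta1) = n2 * sin(theta2)
  n2 = n1 * sin(theta1) / sin(theta2)
  sin(28) = 0.469472
  sin(43.5) = 0.688355
  n2 = 1.467 * 0.469472 / 0.688355 = 1.0005

1.0005


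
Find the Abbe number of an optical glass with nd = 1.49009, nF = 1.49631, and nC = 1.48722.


Abbe number formula: Vd = (nd - 1) / (nF - nC)
  nd - 1 = 1.49009 - 1 = 0.49009
  nF - nC = 1.49631 - 1.48722 = 0.00909
  Vd = 0.49009 / 0.00909 = 53.92

53.92


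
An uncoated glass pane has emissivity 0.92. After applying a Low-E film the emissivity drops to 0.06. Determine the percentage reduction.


Percentage reduction = (1 - coated/uncoated) * 100
  Ratio = 0.06 / 0.92 = 0.0652
  Reduction = (1 - 0.0652) * 100 = 93.5%

93.5%


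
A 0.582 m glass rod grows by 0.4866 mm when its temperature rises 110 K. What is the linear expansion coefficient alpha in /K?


Rearrange dL = alpha * L0 * dT for alpha:
  alpha = dL / (L0 * dT)
  alpha = (0.4866 / 1000) / (0.582 * 110) = 0.000007601 /K = 7.601 x 10^-6 /K

7.601 x 10^-6 /K


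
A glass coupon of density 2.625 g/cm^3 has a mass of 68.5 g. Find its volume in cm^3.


Rearrange rho = m / V:
  V = m / rho
  V = 68.5 / 2.625 = 26.095 cm^3

26.095 cm^3


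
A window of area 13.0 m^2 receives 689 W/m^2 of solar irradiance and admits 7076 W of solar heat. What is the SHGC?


Rearrange Q = Area * SHGC * Irradiance:
  SHGC = Q / (Area * Irradiance)
  SHGC = 7076 / (13.0 * 689) = 0.79

0.79


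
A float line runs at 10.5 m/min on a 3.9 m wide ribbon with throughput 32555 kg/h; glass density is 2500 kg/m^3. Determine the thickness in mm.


Ribbon cross-section from mass balance:
  Volume rate = throughput / density = 32555 / 2500 = 13.022 m^3/h
  thickness = volume rate / (speed * 60 * width), i.e.
  thickness = throughput / (60 * speed * width * density) * 1000
  thickness = 32555 / (60 * 10.5 * 3.9 * 2500) * 1000 = 5.3 mm

5.3 mm


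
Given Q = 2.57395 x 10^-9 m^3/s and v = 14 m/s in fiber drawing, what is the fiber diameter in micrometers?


Cross-sectional area from continuity:
  A = Q / v = 2.57395 x 10^-9 / 14 = 1.838536 x 10^-10 m^2
Diameter from circular cross-section:
  d = sqrt(4A / pi) * 10^6 (m -> um)
  d = sqrt(4 * 1.838536 x 10^-10 / pi) * 10^6 = 15.3 um

15.3 um


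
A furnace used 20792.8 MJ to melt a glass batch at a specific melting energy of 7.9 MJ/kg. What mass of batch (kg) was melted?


Rearrange E = m * s for m:
  m = E / s
  m = 20792.8 / 7.9 = 2632.0 kg

2632.0 kg


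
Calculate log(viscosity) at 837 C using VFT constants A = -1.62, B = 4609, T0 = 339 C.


VFT equation: log(eta) = A + B / (T - T0)
  T - T0 = 837 - 339 = 498
  B / (T - T0) = 4609 / 498 = 9.255
  log(eta) = -1.62 + 9.255 = 7.635

7.635


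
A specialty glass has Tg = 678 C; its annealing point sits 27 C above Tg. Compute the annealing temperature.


The annealing temperature is Tg plus the offset:
  T_anneal = 678 + 27 = 705 C

705 C


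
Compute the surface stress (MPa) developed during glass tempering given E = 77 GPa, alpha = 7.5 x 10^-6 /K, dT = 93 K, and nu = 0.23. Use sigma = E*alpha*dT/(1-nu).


Tempering stress: sigma = E * alpha * dT / (1 - nu)
  E (MPa) = 77 * 1000 = 77000
  Numerator = 77000 * (7.5 x 10^-6) * 93 = 53.7075
  Denominator = 1 - 0.23 = 0.77
  sigma = 53.7075 / 0.77 = 69.8 MPa

69.8 MPa


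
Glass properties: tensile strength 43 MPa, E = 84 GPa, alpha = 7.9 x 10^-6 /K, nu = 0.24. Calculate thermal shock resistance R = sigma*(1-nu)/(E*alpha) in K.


Thermal shock resistance: R = sigma * (1 - nu) / (E * alpha)
  Numerator = 43 * (1 - 0.24) = 32.68
  Denominator = 84 * 1000 * (7.9 x 10^-6) = 0.6636
  R = 32.68 / 0.6636 = 49.2 K

49.2 K


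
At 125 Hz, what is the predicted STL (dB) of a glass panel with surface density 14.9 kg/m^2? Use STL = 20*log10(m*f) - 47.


Mass law: STL = 20 * log10(m * f) - 47
  m * f = 14.9 * 125 = 1862.5
  log10(1862.5) = 3.2701
  STL = 20 * 3.2701 - 47 = 65.402 - 47 = 18.4 dB

18.4 dB


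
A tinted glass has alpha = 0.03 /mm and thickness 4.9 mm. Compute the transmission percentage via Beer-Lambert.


Beer-Lambert law: T = exp(-alpha * thickness)
  exponent = -0.03 * 4.9 = -0.147
  T = exp(-0.147) = 0.8633
  Percentage = 0.8633 * 100 = 86.33%

86.33%


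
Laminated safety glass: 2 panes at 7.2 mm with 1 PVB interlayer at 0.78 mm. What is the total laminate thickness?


Total thickness = glass contribution + PVB contribution
  Glass: 2 * 7.2 = 14.4 mm
  PVB: 1 * 0.78 = 0.78 mm
  Total = 14.4 + 0.78 = 15.18 mm

15.18 mm


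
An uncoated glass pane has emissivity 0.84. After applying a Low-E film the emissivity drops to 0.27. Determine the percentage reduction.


Percentage reduction = (1 - coated/uncoated) * 100
  Ratio = 0.27 / 0.84 = 0.3214
  Reduction = (1 - 0.3214) * 100 = 67.9%

67.9%


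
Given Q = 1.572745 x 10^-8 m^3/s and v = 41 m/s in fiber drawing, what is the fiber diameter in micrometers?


Cross-sectional area from continuity:
  A = Q / v = 1.572745 x 10^-8 / 41 = 3.835963 x 10^-10 m^2
Diameter from circular cross-section:
  d = sqrt(4A / pi) * 10^6 (m -> um)
  d = sqrt(4 * 3.835963 x 10^-10 / pi) * 10^6 = 22.1 um

22.1 um


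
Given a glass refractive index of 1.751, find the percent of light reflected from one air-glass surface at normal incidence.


Fresnel reflectance at normal incidence:
  R = ((n - 1)/(n + 1))^2
  (n - 1)/(n + 1) = (1.751 - 1)/(1.751 + 1) = 0.272992
  R = 0.272992^2 = 0.0745246
  R(%) = 0.0745246 * 100 = 7.452%

7.452%


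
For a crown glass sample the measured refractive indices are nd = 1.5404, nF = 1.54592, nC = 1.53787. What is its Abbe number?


Abbe number formula: Vd = (nd - 1) / (nF - nC)
  nd - 1 = 1.5404 - 1 = 0.5404
  nF - nC = 1.54592 - 1.53787 = 0.00805
  Vd = 0.5404 / 0.00805 = 67.13

67.13


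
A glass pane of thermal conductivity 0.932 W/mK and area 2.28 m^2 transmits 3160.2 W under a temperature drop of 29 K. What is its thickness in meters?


Fourier's law: t = k * A * dT / Q
  t = 0.932 * 2.28 * 29 / 3160.2
  t = 61.62384 / 3160.2 = 0.0195 m

0.0195 m


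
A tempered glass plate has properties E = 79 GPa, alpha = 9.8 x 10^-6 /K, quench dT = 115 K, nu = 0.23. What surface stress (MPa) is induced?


Tempering stress: sigma = E * alpha * dT / (1 - nu)
  E (MPa) = 79 * 1000 = 79000
  Numerator = 79000 * (9.8 x 10^-6) * 115 = 89.033
  Denominator = 1 - 0.23 = 0.77
  sigma = 89.033 / 0.77 = 115.6 MPa

115.6 MPa


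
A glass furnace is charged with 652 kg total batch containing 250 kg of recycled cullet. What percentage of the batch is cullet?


Cullet ratio = (cullet mass / total batch mass) * 100
  Ratio = 250 / 652 * 100 = 38.34%

38.34%


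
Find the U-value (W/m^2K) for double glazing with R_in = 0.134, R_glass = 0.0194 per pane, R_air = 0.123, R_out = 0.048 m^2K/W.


Total thermal resistance (series):
  R_total = R_in + R_glass + R_air + R_glass + R_out
  R_total = 0.134 + 0.0194 + 0.123 + 0.0194 + 0.048 = 0.3438 m^2K/W
U-value = 1 / R_total = 1 / 0.3438 = 2.909 W/m^2K

2.909 W/m^2K


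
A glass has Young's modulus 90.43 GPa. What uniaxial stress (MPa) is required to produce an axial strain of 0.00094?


Rearrange E = sigma / epsilon:
  sigma = E * epsilon
  E (MPa) = 90.43 * 1000 = 90430
  sigma = 90430 * 0.00094 = 85.0 MPa

85.0 MPa


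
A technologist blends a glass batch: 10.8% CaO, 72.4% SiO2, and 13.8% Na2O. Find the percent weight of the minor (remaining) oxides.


Sum the three major oxides:
  SiO2 + Na2O + CaO = 72.4 + 13.8 + 10.8 = 97.0%
Subtract from 100%:
  Others = 100 - 97.0 = 3.0%

3.0%


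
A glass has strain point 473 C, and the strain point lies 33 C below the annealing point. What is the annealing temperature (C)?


T_anneal = T_strain + gap:
  T_anneal = 473 + 33 = 506 C

506 C


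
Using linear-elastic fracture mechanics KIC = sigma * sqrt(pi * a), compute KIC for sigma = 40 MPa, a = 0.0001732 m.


Fracture toughness: KIC = sigma * sqrt(pi * a)
  pi * a = pi * 0.0001732 = 0.000544124
  sqrt(pi * a) = 0.023326
  KIC = 40 * 0.023326 = 0.933 MPa*sqrt(m)

0.933 MPa*sqrt(m)


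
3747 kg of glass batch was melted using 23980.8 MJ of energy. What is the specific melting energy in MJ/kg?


Rearrange E = m * s for s:
  s = E / m
  s = 23980.8 / 3747 = 6.4 MJ/kg

6.4 MJ/kg


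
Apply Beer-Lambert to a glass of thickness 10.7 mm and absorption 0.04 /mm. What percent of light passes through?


Beer-Lambert law: T = exp(-alpha * thickness)
  exponent = -0.04 * 10.7 = -0.428
  T = exp(-0.428) = 0.6518
  Percentage = 0.6518 * 100 = 65.18%

65.18%


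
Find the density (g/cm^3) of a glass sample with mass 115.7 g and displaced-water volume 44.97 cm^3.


Use the definition of density:
  rho = mass / volume
  rho = 115.7 / 44.97 = 2.573 g/cm^3

2.573 g/cm^3


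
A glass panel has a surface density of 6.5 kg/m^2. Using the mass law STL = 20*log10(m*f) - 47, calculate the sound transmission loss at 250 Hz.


Mass law: STL = 20 * log10(m * f) - 47
  m * f = 6.5 * 250 = 1625
  log10(1625) = 3.21085
  STL = 20 * 3.21085 - 47 = 64.217 - 47 = 17.2 dB

17.2 dB


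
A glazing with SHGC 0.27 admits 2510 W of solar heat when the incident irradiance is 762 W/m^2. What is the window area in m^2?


Rearrange Q = Area * SHGC * Irradiance:
  Area = Q / (SHGC * Irradiance)
  Area = 2510 / (0.27 * 762) = 12.2 m^2

12.2 m^2
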